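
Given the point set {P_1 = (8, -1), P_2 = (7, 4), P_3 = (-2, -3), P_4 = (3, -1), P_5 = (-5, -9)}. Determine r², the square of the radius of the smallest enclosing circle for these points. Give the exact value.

78.25

The farthest pair is P_2–P_5 with squared distance 313. The circle on this segment as diameter has centre (1, -2.5) and r² = 313/4 = 78.25.
Check P_1: distance² to centre = 51.25 ≤ 78.25, so it lies inside.
All remaining points lie in this disk, and no smaller disk contains both endpoints, so this is the minimum enclosing circle.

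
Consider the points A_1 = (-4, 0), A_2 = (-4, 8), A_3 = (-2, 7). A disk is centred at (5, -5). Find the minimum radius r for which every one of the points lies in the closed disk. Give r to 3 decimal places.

The required radius is the distance from (5, -5) to the farthest point.
Squared distances: 106, 250, 193.
Maximum is 250, attained at A_2.
r = √250 ≈ 15.811.

15.811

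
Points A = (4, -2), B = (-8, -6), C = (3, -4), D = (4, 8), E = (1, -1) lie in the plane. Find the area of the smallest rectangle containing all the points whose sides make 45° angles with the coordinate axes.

In coordinates u = x + y, v = x − y the rectangle is axis-aligned; the map (x,y)→(u,v) scales areas by 2.
u-values: 2, -14, -1, 12, 0; range = 12 − (-14) = 26.
v-values: 6, -2, 7, -4, 2; range = 7 − (-4) = 11.
Area = (26 × 11) / 2 = 143.

143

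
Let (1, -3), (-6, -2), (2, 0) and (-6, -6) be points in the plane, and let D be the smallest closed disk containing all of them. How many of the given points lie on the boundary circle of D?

2

A smallest enclosing disk is always determined by at most three of the input points on its boundary.
The farthest pair is (2, 0)–(-6, -6) with squared distance 100. The circle on this segment as diameter has centre (-2, -3) and r² = 100/4 = 25.
Check (1, -3): distance² to centre = 9 ≤ 25, so it lies inside.
All remaining points lie in this disk, and no smaller disk contains both endpoints, so this is the minimum enclosing circle.
The points at distance exactly r from the centre are (2, 0), (-6, -6) — 2 points.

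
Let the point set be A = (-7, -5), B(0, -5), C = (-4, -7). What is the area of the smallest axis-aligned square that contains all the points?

49

The bounding box has width 7 and height 2.
An axis-aligned square enclosing the set must have side ≥ max(width, height).
So the minimum side is max(7, 2) = 7.
Area = 7² = 49.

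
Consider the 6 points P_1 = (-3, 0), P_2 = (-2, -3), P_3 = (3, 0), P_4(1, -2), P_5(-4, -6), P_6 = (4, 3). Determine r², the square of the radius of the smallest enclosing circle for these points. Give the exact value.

36.25

The minimum enclosing circle of a finite set is fixed by two of the points (as a diameter) or three (as a circumcircle).
The farthest pair is P_5–P_6 with squared distance 145. The circle on this segment as diameter has centre (0, -1.5) and r² = 145/4 = 36.25.
Check P_1: distance² to centre = 11.25 ≤ 36.25, so it lies inside.
All remaining points lie in this disk, and no smaller disk contains both endpoints, so this is the minimum enclosing circle.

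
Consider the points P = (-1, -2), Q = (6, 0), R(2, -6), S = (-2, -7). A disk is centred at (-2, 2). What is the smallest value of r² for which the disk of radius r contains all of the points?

81

The required radius is the distance from (-2, 2) to the farthest point.
Squared distances: 17, 68, 80, 81.
Maximum is 81, attained at S.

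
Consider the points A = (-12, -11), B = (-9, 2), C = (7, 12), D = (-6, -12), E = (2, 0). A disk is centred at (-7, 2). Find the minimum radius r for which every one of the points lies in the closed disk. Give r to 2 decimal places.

The required radius is the distance from (-7, 2) to the farthest point.
Squared distances: 194, 4, 296, 197, 85.
Maximum is 296, attained at C.
r = √296 ≈ 17.20.

17.20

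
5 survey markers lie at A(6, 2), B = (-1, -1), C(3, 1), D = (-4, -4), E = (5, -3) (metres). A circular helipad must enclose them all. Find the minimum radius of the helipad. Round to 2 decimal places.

5.83

A smallest enclosing disk is always determined by at most three of the input points on its boundary.
The farthest pair is A–D with squared distance 136. The circle on this segment as diameter has centre (1, -1) and r² = 136/4 = 34.
Check B: distance² to centre = 4 ≤ 34, so it lies inside.
All remaining points lie in this disk, and no smaller disk contains both endpoints, so this is the minimum enclosing circle.
r = √34 ≈ 5.83.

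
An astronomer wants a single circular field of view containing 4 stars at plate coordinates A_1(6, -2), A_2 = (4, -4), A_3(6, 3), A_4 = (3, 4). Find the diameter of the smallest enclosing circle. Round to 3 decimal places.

8.062

The farthest pair is A_2–A_4 with squared distance 65. The circle on this segment as diameter has centre (3.5, 0) and r² = 65/4 = 16.25.
Check A_1: distance² to centre = 10.25 ≤ 16.25, so it lies inside.
All remaining points lie in this disk, and no smaller disk contains both endpoints, so this is the minimum enclosing circle.
Diameter = 2r = 2√(16.25) ≈ 8.062.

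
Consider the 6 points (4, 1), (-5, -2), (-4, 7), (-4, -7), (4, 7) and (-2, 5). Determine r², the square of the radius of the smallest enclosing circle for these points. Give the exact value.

65

By Welzl's lemma the MEC is supported by two points (diametrically opposite) or three points (on a circumcircle).
The farthest pair is (-4, -7)–(4, 7) with squared distance 260. The circle on this segment as diameter has centre (0, 0) and r² = 260/4 = 65.
Check (4, 1): distance² to centre = 17 ≤ 65, so it lies inside.
All remaining points lie in this disk, and no smaller disk contains both endpoints, so this is the minimum enclosing circle.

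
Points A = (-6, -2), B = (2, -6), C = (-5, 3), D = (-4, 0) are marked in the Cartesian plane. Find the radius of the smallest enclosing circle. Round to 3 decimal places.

5.701

The minimum enclosing circle of a finite set is fixed by two of the points (as a diameter) or three (as a circumcircle).
The farthest pair is B–C with squared distance 130. The circle on this segment as diameter has centre (-1.5, -1.5) and r² = 130/4 = 32.5.
Check A: distance² to centre = 20.5 ≤ 32.5, so it lies inside.
All remaining points lie in this disk, and no smaller disk contains both endpoints, so this is the minimum enclosing circle.
r = √(32.5) ≈ 5.701.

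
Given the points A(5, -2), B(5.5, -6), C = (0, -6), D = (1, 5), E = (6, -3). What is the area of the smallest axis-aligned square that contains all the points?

The bounding box has width 6 and height 11.
An axis-aligned square enclosing the set must have side ≥ max(width, height).
So the minimum side is max(6, 11) = 11.
Area = 11² = 121.

121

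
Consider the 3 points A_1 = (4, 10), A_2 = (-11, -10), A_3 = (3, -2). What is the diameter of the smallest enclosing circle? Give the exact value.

Side lengths²: A_1A_2² = 625, A_1A_3² = 145, A_2A_3² = 260.
Since A_1A_2² = 625 ≥ 260 + 145 = 405, the angle opposite A_1A_2 is not acute, so the smallest enclosing circle has A_1A_2 as diameter.
Centre = midpoint of A_1A_2 = (-3.5, 0), r² = 625/4 = 156.25.
Diameter = 2r = 2√(156.25) = 25.

25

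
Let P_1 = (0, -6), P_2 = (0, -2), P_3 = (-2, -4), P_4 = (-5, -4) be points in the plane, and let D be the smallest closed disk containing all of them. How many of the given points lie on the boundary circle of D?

The minimum enclosing circle of a finite set is fixed by two of the points (as a diameter) or three (as a circumcircle).
The minimum enclosing circle is determined by three boundary points: P_1, P_2, P_4.
Their circumcentre is (-2.1, -4) with r² = 8.41.
The farthest remaining point P_3 is at distance² 0.01 ≤ 8.41.
The points at distance exactly r from the centre are P_1, P_2, P_4 — 3 points.

3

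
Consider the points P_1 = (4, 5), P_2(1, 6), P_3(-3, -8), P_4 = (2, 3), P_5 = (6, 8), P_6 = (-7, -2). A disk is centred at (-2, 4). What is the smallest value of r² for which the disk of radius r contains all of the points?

The required radius is the distance from (-2, 4) to the farthest point.
Squared distances: 37, 13, 145, 17, 80, 61.
Maximum is 145, attained at P_3.

145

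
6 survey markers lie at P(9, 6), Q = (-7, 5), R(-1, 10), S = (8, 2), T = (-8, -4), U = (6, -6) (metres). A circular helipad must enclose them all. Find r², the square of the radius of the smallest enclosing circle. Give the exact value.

97.25

The farthest pair is P–T with squared distance 389. The circle on this segment as diameter has centre (0.5, 1) and r² = 389/4 = 97.25.
Check Q: distance² to centre = 72.25 ≤ 97.25, so it lies inside.
All remaining points lie in this disk, and no smaller disk contains both endpoints, so this is the minimum enclosing circle.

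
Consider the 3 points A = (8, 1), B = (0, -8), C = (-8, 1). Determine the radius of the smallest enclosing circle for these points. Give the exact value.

145/18

Side lengths²: AB² = 145, AC² = 256, BC² = 145.
Since AC² = 256 < 145 + 145 = 290, the triangle is acute, so the smallest enclosing circle is the circumcircle.
Circumcentre = (0, 1/18), r² = 21025/324.
r = √(21025/324) = 145/18.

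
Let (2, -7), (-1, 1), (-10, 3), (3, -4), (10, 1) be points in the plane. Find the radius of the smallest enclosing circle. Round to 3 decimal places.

10.050

The minimum enclosing circle of a finite set is fixed by two of the points (as a diameter) or three (as a circumcircle).
The farthest pair is (-10, 3)–(10, 1) with squared distance 404. The circle on this segment as diameter has centre (0, 2) and r² = 404/4 = 101.
Check (2, -7): distance² to centre = 85 ≤ 101, so it lies inside.
All remaining points lie in this disk, and no smaller disk contains both endpoints, so this is the minimum enclosing circle.
r = √101 ≈ 10.050.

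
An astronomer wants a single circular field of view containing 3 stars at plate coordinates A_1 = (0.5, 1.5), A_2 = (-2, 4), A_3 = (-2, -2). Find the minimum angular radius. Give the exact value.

Side lengths²: A_1A_2² = 12.5, A_1A_3² = 18.5, A_2A_3² = 36.
Since A_2A_3² = 36 ≥ 18.5 + 12.5 = 31, the angle opposite A_2A_3 is not acute, so the smallest enclosing circle has A_2A_3 as diameter.
Centre = midpoint of A_2A_3 = (-2, 1), r² = 36/4 = 9.
r = √9 = 3.

3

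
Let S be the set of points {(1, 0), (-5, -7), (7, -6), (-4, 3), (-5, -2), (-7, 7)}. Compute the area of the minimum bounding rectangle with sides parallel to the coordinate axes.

196

x ranges over [-7, 7], width 14.
y ranges over [-7, 7], height 14.
Area = 14 × 14 = 196.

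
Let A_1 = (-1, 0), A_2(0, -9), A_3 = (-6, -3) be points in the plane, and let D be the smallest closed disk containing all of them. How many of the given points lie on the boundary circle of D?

3

Side lengths²: A_1A_2² = 82, A_1A_3² = 34, A_2A_3² = 72.
Since A_1A_2² = 82 < 72 + 34 = 106, the triangle is acute, so the smallest enclosing circle is the circumcircle.
Circumcentre = (-1.625, -4.625), r² = 21.78125.
The points at distance exactly r from the centre are A_1, A_2, A_3 — 3 points.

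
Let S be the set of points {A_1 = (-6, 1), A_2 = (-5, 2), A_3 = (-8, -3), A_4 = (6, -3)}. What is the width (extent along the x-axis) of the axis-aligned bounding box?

14

max x = 6, min x = -8, so width = 14.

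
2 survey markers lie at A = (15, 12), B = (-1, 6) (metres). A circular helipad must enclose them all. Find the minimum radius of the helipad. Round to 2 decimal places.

The smallest circle enclosing two points has them as diameter endpoints.
Centre = midpoint = (7, 9); r² = |AB|²/4 = 292/4 = 73.
r = √73 ≈ 8.54.

8.54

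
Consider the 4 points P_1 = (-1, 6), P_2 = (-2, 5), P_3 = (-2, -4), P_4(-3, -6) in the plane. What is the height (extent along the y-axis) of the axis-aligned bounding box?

max y = 6, min y = -6, so height = 12.

12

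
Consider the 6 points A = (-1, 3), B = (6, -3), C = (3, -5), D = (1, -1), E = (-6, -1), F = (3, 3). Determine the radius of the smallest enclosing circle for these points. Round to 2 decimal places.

The farthest pair is B–E with squared distance 148. The circle on this segment as diameter has centre (0, -2) and r² = 148/4 = 37.
Check A: distance² to centre = 26 ≤ 37, so it lies inside.
All remaining points lie in this disk, and no smaller disk contains both endpoints, so this is the minimum enclosing circle.
r = √37 ≈ 6.08.

6.08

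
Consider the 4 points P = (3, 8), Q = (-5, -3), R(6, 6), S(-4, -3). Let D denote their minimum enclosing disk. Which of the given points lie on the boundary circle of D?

The farthest pair is Q–R with squared distance 202. The circle on this segment as diameter has centre (0.5, 1.5) and r² = 202/4 = 50.5.
Check P: distance² to centre = 48.5 ≤ 50.5, so it lies inside.
All remaining points lie in this disk, and no smaller disk contains both endpoints, so this is the minimum enclosing circle.
The points at distance exactly r from the centre are Q, R — 2 points.

Q, R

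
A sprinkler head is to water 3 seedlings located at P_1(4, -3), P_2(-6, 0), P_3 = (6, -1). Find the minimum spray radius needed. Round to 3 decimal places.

6.021

Side lengths²: P_1P_2² = 109, P_1P_3² = 8, P_2P_3² = 145.
Since P_2P_3² = 145 ≥ 109 + 8 = 117, the angle opposite P_2P_3 is not acute, so the smallest enclosing circle has P_2P_3 as diameter.
Centre = midpoint of P_2P_3 = (0, -0.5), r² = 145/4 = 36.25.
r = √(36.25) ≈ 6.021.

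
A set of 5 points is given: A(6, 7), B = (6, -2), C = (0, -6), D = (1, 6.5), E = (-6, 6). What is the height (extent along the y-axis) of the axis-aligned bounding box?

max y = 7, min y = -6, so height = 13.

13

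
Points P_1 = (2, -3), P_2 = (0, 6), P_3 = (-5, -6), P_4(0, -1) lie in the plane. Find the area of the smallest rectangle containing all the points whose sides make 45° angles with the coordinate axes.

93.5

In coordinates u = x + y, v = x − y the rectangle is axis-aligned; the map (x,y)→(u,v) scales areas by 2.
u-values: -1, 6, -11, -1; range = 6 − (-11) = 17.
v-values: 5, -6, 1, 1; range = 5 − (-6) = 11.
Area = (17 × 11) / 2 = 93.5.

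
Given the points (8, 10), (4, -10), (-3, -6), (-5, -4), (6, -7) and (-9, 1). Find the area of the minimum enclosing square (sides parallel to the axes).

400

The bounding box has width 17 and height 20.
An axis-aligned square enclosing the set must have side ≥ max(width, height).
So the minimum side is max(17, 20) = 20.
Area = 20² = 400.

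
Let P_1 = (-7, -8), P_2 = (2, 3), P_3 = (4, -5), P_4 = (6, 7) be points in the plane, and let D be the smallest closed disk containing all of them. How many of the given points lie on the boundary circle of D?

2

The minimum enclosing circle of a finite set is fixed by two of the points (as a diameter) or three (as a circumcircle).
The farthest pair is P_1–P_4 with squared distance 394. The circle on this segment as diameter has centre (-0.5, -0.5) and r² = 394/4 = 98.5.
Check P_2: distance² to centre = 18.5 ≤ 98.5, so it lies inside.
All remaining points lie in this disk, and no smaller disk contains both endpoints, so this is the minimum enclosing circle.
The points at distance exactly r from the centre are P_1, P_4 — 2 points.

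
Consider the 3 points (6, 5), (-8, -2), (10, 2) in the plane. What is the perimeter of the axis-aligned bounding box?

Width = max x − min x = 10 − (-8) = 18.
Height = max y − min y = 5 − (-2) = 7.
Perimeter = 2(18 + 7) = 50.

50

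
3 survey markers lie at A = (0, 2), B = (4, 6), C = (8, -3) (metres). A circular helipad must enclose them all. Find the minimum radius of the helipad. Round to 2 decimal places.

Side lengths²: AB² = 32, AC² = 89, BC² = 97.
Since BC² = 97 < 89 + 32 = 121, the triangle is acute, so the smallest enclosing circle is the circumcircle.
Circumcentre = (129/26, 27/26), r² = 8633/338.
r = √(8633/338) ≈ 5.05.

5.05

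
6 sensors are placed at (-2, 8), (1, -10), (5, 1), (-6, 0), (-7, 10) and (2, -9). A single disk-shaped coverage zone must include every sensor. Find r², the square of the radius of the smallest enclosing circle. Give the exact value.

116

A smallest enclosing disk is always determined by at most three of the input points on its boundary.
The farthest pair is (1, -10)–(-7, 10) with squared distance 464. The circle on this segment as diameter has centre (-3, 0) and r² = 464/4 = 116.
Check (-2, 8): distance² to centre = 65 ≤ 116, so it lies inside.
All remaining points lie in this disk, and no smaller disk contains both endpoints, so this is the minimum enclosing circle.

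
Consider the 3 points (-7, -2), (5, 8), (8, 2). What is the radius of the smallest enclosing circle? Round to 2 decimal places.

7.97

Call the three points A, B, C in the order given.
Side lengths²: AB² = 244, AC² = 241, BC² = 45.
Since AB² = 244 < 241 + 45 = 286, the triangle is acute, so the smallest enclosing circle is the circumcircle.
Circumcentre = (1/34, 30/17), r² = 73505/1156.
r = √(73505/1156) ≈ 7.97.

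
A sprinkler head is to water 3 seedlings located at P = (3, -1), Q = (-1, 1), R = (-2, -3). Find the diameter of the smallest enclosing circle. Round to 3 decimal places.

Side lengths²: PQ² = 20, PR² = 29, QR² = 17.
Since PR² = 29 < 20 + 17 = 37, the triangle is acute, so the smallest enclosing circle is the circumcircle.
Circumcentre = (5/18, -13/9), r² = 2465/324.
Diameter = 2r = 2√(2465/324) ≈ 5.517.

5.517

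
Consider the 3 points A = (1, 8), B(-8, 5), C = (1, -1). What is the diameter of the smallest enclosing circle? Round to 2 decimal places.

11.40

Side lengths²: AB² = 90, AC² = 81, BC² = 117.
Since BC² = 117 < 90 + 81 = 171, the triangle is acute, so the smallest enclosing circle is the circumcircle.
Circumcentre = (-2.5, 3.5), r² = 32.5.
Diameter = 2r = 2√(32.5) ≈ 11.40.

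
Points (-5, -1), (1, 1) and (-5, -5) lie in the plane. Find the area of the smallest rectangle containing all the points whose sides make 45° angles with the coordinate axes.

24

In coordinates u = x + y, v = x − y the rectangle is axis-aligned; the map (x,y)→(u,v) scales areas by 2.
u-values: -6, 2, -10; range = 2 − (-10) = 12.
v-values: -4, 0, 0; range = 0 − (-4) = 4.
Area = (12 × 4) / 2 = 24.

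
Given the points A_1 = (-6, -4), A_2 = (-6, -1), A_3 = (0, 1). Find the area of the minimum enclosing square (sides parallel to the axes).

The bounding box has width 6 and height 5.
An axis-aligned square enclosing the set must have side ≥ max(width, height).
So the minimum side is max(6, 5) = 6.
Area = 6² = 36.

36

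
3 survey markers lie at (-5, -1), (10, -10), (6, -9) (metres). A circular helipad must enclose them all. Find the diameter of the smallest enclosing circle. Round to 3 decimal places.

17.493

Call the three points A, B, C in the order given.
Side lengths²: AB² = 306, AC² = 185, BC² = 17.
Since AB² = 306 ≥ 185 + 17 = 202, the angle opposite AB is not acute, so the smallest enclosing circle has AB as diameter.
Centre = midpoint of AB = (2.5, -5.5), r² = 306/4 = 76.5.
Diameter = 2r = 2√(76.5) ≈ 17.493.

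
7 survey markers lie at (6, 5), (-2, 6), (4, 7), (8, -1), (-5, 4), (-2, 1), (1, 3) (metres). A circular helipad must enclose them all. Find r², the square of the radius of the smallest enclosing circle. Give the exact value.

The minimum enclosing circle of a finite set is fixed by two of the points (as a diameter) or three (as a circumcircle).
The farthest pair is (8, -1)–(-5, 4) with squared distance 194. The circle on this segment as diameter has centre (1.5, 1.5) and r² = 194/4 = 48.5.
Check (6, 5): distance² to centre = 32.5 ≤ 48.5, so it lies inside.
All remaining points lie in this disk, and no smaller disk contains both endpoints, so this is the minimum enclosing circle.

48.5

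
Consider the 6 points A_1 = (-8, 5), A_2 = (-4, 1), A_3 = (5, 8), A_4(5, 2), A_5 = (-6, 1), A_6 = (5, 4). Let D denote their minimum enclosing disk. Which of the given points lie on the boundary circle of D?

The minimum enclosing circle is determined by three boundary points: A_1, A_3, A_4.
Their circumcentre is (-15/13, 5) with r² = 7921/169.
The farthest remaining point A_5 is at distance² 6673/169 ≤ 7921/169.
The points at distance exactly r from the centre are A_1, A_3, A_4 — 3 points.

A_1, A_3, A_4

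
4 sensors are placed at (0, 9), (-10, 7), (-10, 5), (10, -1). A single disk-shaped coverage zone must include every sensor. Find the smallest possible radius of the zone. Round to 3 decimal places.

10.770

A smallest enclosing disk is always determined by at most three of the input points on its boundary.
The farthest pair is (-10, 7)–(10, -1) with squared distance 464. The circle on this segment as diameter has centre (0, 3) and r² = 464/4 = 116.
Check (0, 9): distance² to centre = 36 ≤ 116, so it lies inside.
All remaining points lie in this disk, and no smaller disk contains both endpoints, so this is the minimum enclosing circle.
r = √116 ≈ 10.770.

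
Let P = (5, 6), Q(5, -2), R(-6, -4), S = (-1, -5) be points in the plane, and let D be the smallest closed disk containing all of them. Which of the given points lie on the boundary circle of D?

P, R

By Welzl's lemma the MEC is supported by two points (diametrically opposite) or three points (on a circumcircle).
The farthest pair is P–R with squared distance 221. The circle on this segment as diameter has centre (-0.5, 1) and r² = 221/4 = 55.25.
Check Q: distance² to centre = 39.25 ≤ 55.25, so it lies inside.
All remaining points lie in this disk, and no smaller disk contains both endpoints, so this is the minimum enclosing circle.
The points at distance exactly r from the centre are P, R — 2 points.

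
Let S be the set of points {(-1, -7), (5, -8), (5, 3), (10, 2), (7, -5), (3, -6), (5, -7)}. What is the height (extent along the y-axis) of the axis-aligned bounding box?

max y = 3, min y = -8, so height = 11.

11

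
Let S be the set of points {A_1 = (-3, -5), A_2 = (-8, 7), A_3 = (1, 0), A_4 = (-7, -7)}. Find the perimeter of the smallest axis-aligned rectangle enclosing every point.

Width = max x − min x = 1 − (-8) = 9.
Height = max y − min y = 7 − (-7) = 14.
Perimeter = 2(9 + 14) = 46.

46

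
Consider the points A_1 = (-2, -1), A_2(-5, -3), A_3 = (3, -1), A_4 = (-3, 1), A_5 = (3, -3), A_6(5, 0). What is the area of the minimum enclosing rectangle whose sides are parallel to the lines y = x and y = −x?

65

In coordinates u = x + y, v = x − y the rectangle is axis-aligned; the map (x,y)→(u,v) scales areas by 2.
u-values: -3, -8, 2, -2, 0, 5; range = 5 − (-8) = 13.
v-values: -1, -2, 4, -4, 6, 5; range = 6 − (-4) = 10.
Area = (13 × 10) / 2 = 65.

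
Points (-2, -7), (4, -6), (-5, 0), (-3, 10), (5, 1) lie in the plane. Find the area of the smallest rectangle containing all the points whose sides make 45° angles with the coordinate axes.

184

In coordinates u = x + y, v = x − y the rectangle is axis-aligned; the map (x,y)→(u,v) scales areas by 2.
u-values: -9, -2, -5, 7, 6; range = 7 − (-9) = 16.
v-values: 5, 10, -5, -13, 4; range = 10 − (-13) = 23.
Area = (16 × 23) / 2 = 184.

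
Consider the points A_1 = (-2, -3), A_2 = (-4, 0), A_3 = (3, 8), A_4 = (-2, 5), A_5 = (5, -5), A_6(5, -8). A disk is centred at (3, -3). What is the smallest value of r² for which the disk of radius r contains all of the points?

121

The required radius is the distance from (3, -3) to the farthest point.
Squared distances: 25, 58, 121, 89, 8, 29.
Maximum is 121, attained at A_3.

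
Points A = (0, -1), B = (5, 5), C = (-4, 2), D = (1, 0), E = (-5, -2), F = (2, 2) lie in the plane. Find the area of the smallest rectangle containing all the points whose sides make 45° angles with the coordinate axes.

In coordinates u = x + y, v = x − y the rectangle is axis-aligned; the map (x,y)→(u,v) scales areas by 2.
u-values: -1, 10, -2, 1, -7, 4; range = 10 − (-7) = 17.
v-values: 1, 0, -6, 1, -3, 0; range = 1 − (-6) = 7.
Area = (17 × 7) / 2 = 59.5.

59.5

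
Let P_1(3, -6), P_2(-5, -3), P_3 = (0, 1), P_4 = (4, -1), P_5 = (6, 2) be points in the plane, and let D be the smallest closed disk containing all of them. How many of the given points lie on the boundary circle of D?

The farthest pair is P_2–P_5 with squared distance 146. The circle on this segment as diameter has centre (0.5, -0.5) and r² = 146/4 = 36.5.
Check P_1: distance² to centre = 36.5 ≤ 36.5, so it lies inside.
All remaining points lie in this disk, and no smaller disk contains both endpoints, so this is the minimum enclosing circle.
The points at distance exactly r from the centre are P_1, P_2, P_5 — 3 points.

3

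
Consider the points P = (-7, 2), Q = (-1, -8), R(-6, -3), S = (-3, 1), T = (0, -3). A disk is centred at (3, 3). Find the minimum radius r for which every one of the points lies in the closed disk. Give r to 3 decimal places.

The required radius is the distance from (3, 3) to the farthest point.
Squared distances: 101, 137, 117, 40, 45.
Maximum is 137, attained at Q.
r = √137 ≈ 11.705.

11.705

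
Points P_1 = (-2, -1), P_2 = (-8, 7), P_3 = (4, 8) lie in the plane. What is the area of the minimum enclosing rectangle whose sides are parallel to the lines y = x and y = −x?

105

In coordinates u = x + y, v = x − y the rectangle is axis-aligned; the map (x,y)→(u,v) scales areas by 2.
u-values: -3, -1, 12; range = 12 − (-3) = 15.
v-values: -1, -15, -4; range = -1 − (-15) = 14.
Area = (15 × 14) / 2 = 105.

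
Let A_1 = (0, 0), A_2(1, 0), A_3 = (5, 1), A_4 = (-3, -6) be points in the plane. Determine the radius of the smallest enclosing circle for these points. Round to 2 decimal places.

5.32

The minimum enclosing circle of a finite set is fixed by two of the points (as a diameter) or three (as a circumcircle).
The farthest pair is A_3–A_4 with squared distance 113. The circle on this segment as diameter has centre (1, -2.5) and r² = 113/4 = 28.25.
Check A_1: distance² to centre = 7.25 ≤ 28.25, so it lies inside.
All remaining points lie in this disk, and no smaller disk contains both endpoints, so this is the minimum enclosing circle.
r = √(28.25) ≈ 5.32.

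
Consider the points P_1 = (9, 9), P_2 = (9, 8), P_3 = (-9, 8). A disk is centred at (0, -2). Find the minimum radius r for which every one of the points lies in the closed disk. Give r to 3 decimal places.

14.213

The required radius is the distance from (0, -2) to the farthest point.
Squared distances: 202, 181, 181.
Maximum is 202, attained at P_1.
r = √202 ≈ 14.213.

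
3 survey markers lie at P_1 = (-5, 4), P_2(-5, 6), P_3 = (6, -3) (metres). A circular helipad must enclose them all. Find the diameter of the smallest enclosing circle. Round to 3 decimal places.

Side lengths²: P_1P_2² = 4, P_1P_3² = 170, P_2P_3² = 202.
Since P_2P_3² = 202 ≥ 170 + 4 = 174, the angle opposite P_2P_3 is not acute, so the smallest enclosing circle has P_2P_3 as diameter.
Centre = midpoint of P_2P_3 = (0.5, 1.5), r² = 202/4 = 50.5.
Diameter = 2r = 2√(50.5) ≈ 14.213.

14.213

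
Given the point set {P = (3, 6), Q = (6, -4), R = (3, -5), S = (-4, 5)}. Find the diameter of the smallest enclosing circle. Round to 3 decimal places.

13.454

By Welzl's lemma the MEC is supported by two points (diametrically opposite) or three points (on a circumcircle).
The farthest pair is Q–S with squared distance 181. The circle on this segment as diameter has centre (1, 0.5) and r² = 181/4 = 45.25.
Check P: distance² to centre = 34.25 ≤ 45.25, so it lies inside.
All remaining points lie in this disk, and no smaller disk contains both endpoints, so this is the minimum enclosing circle.
Diameter = 2r = 2√(45.25) ≈ 13.454.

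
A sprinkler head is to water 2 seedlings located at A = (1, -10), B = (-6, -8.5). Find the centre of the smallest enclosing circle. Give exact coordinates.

The smallest circle enclosing two points has them as diameter endpoints.
Centre = midpoint = (-2.5, -9.25); r² = |AB|²/4 = 51.25/4 = 12.8125.
Centre = (-2.5, -9.25).

(-2.5, -9.25)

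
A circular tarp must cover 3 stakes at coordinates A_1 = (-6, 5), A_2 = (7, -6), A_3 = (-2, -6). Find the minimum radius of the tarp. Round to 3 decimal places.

8.515

Side lengths²: A_1A_2² = 290, A_1A_3² = 137, A_2A_3² = 81.
Since A_1A_2² = 290 ≥ 137 + 81 = 218, the angle opposite A_1A_2 is not acute, so the smallest enclosing circle has A_1A_2 as diameter.
Centre = midpoint of A_1A_2 = (0.5, -0.5), r² = 290/4 = 72.5.
r = √(72.5) ≈ 8.515.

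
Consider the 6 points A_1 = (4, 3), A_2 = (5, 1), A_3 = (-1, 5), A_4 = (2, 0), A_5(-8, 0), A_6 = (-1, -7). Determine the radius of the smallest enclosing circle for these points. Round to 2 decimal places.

The minimum enclosing circle is determined by three boundary points: A_2, A_5, A_6.
Their circumcentre is (-10/7, -3/7) with r² = 2125/49.
The farthest remaining point A_1 is at distance² 2020/49 ≤ 2125/49.
r = √(2125/49) ≈ 6.59.

6.59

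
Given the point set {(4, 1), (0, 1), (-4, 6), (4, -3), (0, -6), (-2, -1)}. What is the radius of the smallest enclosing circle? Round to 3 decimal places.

The minimum enclosing circle is determined by three boundary points: (-4, 6), (4, -3), (0, -6).
Their circumcentre is (-1.5, 1/6) with r² = 725/18.
The farthest remaining point (4, 1) is at distance² 557/18 ≤ 725/18.
r = √(725/18) ≈ 6.346.

6.346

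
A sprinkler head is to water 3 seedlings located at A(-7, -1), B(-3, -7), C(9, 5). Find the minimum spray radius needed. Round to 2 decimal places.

8.71

Side lengths²: AB² = 52, AC² = 292, BC² = 288.
Since AC² = 292 < 288 + 52 = 340, the triangle is acute, so the smallest enclosing circle is the circumcircle.
Circumcentre = (1.6, 0.4), r² = 75.92.
r = √(75.92) ≈ 8.71.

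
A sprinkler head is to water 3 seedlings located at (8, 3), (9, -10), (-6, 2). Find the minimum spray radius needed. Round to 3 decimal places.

Call the three points A, B, C in the order given.
Side lengths²: AB² = 170, AC² = 197, BC² = 369.
Since BC² = 369 ≥ 197 + 170 = 367, the angle opposite BC is not acute, so the smallest enclosing circle has BC as diameter.
Centre = midpoint of BC = (1.5, -4), r² = 369/4 = 92.25.
r = √(92.25) ≈ 9.605.

9.605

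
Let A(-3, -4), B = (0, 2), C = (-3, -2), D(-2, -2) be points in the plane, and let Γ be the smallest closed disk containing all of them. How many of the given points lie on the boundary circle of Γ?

2

The farthest pair is A–B with squared distance 45. The circle on this segment as diameter has centre (-1.5, -1) and r² = 45/4 = 11.25.
Check C: distance² to centre = 3.25 ≤ 11.25, so it lies inside.
All remaining points lie in this disk, and no smaller disk contains both endpoints, so this is the minimum enclosing circle.
The points at distance exactly r from the centre are A, B — 2 points.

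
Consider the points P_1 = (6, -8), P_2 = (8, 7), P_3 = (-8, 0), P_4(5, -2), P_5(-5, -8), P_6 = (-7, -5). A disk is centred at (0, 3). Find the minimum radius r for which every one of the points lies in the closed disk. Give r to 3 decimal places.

12.530

The required radius is the distance from (0, 3) to the farthest point.
Squared distances: 157, 80, 73, 50, 146, 113.
Maximum is 157, attained at P_1.
r = √157 ≈ 12.530.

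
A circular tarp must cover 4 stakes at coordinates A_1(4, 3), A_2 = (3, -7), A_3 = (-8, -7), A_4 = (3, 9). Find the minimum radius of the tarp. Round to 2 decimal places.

9.71

The minimum enclosing circle of a finite set is fixed by two of the points (as a diameter) or three (as a circumcircle).
The farthest pair is A_3–A_4 with squared distance 377. The circle on this segment as diameter has centre (-2.5, 1) and r² = 377/4 = 94.25.
Check A_1: distance² to centre = 46.25 ≤ 94.25, so it lies inside.
All remaining points lie in this disk, and no smaller disk contains both endpoints, so this is the minimum enclosing circle.
r = √(94.25) ≈ 9.71.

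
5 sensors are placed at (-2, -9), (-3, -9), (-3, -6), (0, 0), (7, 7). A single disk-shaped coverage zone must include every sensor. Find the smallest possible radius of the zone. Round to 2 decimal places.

9.43

The farthest pair is (-3, -9)–(7, 7) with squared distance 356. The circle on this segment as diameter has centre (2, -1) and r² = 356/4 = 89.
Check (-2, -9): distance² to centre = 80 ≤ 89, so it lies inside.
All remaining points lie in this disk, and no smaller disk contains both endpoints, so this is the minimum enclosing circle.
r = √89 ≈ 9.43.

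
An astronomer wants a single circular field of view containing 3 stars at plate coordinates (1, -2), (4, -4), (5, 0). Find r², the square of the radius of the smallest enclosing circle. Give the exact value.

1105/196

Call the three points A, B, C in the order given.
Side lengths²: AB² = 13, AC² = 20, BC² = 17.
Since AC² = 20 < 17 + 13 = 30, the triangle is acute, so the smallest enclosing circle is the circumcircle.
Circumcentre = (47/14, -12/7), r² = 1105/196.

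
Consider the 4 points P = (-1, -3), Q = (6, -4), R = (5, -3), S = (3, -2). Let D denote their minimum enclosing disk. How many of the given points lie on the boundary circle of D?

2

The minimum enclosing circle of a finite set is fixed by two of the points (as a diameter) or three (as a circumcircle).
The farthest pair is P–Q with squared distance 50. The circle on this segment as diameter has centre (2.5, -3.5) and r² = 50/4 = 12.5.
Check R: distance² to centre = 6.5 ≤ 12.5, so it lies inside.
All remaining points lie in this disk, and no smaller disk contains both endpoints, so this is the minimum enclosing circle.
The points at distance exactly r from the centre are P, Q — 2 points.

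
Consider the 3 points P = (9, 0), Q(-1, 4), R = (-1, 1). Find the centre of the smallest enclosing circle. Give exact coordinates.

(4, 2)

Side lengths²: PQ² = 116, PR² = 101, QR² = 9.
Since PQ² = 116 ≥ 101 + 9 = 110, the angle opposite PQ is not acute, so the smallest enclosing circle has PQ as diameter.
Centre = midpoint of PQ = (4, 2), r² = 116/4 = 29.
Centre = (4, 2).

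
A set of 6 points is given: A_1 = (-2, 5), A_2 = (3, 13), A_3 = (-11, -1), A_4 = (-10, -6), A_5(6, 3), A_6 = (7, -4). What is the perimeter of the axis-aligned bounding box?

74

Width = max x − min x = 7 − (-11) = 18.
Height = max y − min y = 13 − (-6) = 19.
Perimeter = 2(18 + 19) = 74.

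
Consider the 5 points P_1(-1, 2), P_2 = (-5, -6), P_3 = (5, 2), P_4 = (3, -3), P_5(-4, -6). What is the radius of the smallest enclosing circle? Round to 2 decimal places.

A smallest enclosing disk is always determined by at most three of the input points on its boundary.
The farthest pair is P_2–P_3 with squared distance 164. The circle on this segment as diameter has centre (0, -2) and r² = 164/4 = 41.
Check P_1: distance² to centre = 17 ≤ 41, so it lies inside.
All remaining points lie in this disk, and no smaller disk contains both endpoints, so this is the minimum enclosing circle.
r = √41 ≈ 6.40.

6.40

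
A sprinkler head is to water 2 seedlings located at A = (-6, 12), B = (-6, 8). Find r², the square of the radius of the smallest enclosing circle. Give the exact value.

4

The smallest circle enclosing two points has them as diameter endpoints.
Centre = midpoint = (-6, 10); r² = |AB|²/4 = 16/4 = 4.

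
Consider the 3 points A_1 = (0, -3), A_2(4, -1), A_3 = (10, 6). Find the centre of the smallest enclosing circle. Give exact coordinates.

(5, 1.5)

Side lengths²: A_1A_2² = 20, A_1A_3² = 181, A_2A_3² = 85.
Since A_1A_3² = 181 ≥ 85 + 20 = 105, the angle opposite A_1A_3 is not acute, so the smallest enclosing circle has A_1A_3 as diameter.
Centre = midpoint of A_1A_3 = (5, 1.5), r² = 181/4 = 45.25.
Centre = (5, 1.5).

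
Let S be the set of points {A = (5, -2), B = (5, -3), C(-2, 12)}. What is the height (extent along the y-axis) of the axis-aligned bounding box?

max y = 12, min y = -3, so height = 15.

15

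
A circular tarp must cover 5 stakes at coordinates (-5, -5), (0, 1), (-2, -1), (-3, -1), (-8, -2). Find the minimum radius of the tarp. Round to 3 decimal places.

4.290

The minimum enclosing circle is determined by three boundary points: (-5, -5), (0, 1), (-8, -2).
Their circumcentre is (-85/22, -19/22) with r² = 4453/242.
The farthest remaining point (-2, -1) is at distance² 845/242 ≤ 4453/242.
r = √(4453/242) ≈ 4.290.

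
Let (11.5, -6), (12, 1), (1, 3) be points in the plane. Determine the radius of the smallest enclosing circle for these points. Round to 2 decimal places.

Call the three points A, B, C in the order given.
Side lengths²: AB² = 49.25, AC² = 191.25, BC² = 125.
Since AC² = 191.25 ≥ 125 + 49.25 = 174.25, the angle opposite AC is not acute, so the smallest enclosing circle has AC as diameter.
Centre = midpoint of AC = (6.25, -1.5), r² = 191.25/4 = 47.8125.
r = √(47.8125) ≈ 6.91.

6.91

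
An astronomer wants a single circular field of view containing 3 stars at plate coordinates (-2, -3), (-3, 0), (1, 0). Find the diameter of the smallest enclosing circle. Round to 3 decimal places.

Call the three points A, B, C in the order given.
Side lengths²: AB² = 10, AC² = 18, BC² = 16.
Since AC² = 18 < 16 + 10 = 26, the triangle is acute, so the smallest enclosing circle is the circumcircle.
Circumcentre = (-1, -1), r² = 5.
Diameter = 2r = 2√5 ≈ 4.472.

4.472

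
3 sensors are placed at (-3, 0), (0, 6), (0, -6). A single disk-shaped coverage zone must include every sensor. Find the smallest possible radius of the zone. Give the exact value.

Call the three points A, B, C in the order given.
Side lengths²: AB² = 45, AC² = 45, BC² = 144.
Since BC² = 144 ≥ 45 + 45 = 90, the angle opposite BC is not acute, so the smallest enclosing circle has BC as diameter.
Centre = midpoint of BC = (0, 0), r² = 144/4 = 36.
r = √36 = 6.

6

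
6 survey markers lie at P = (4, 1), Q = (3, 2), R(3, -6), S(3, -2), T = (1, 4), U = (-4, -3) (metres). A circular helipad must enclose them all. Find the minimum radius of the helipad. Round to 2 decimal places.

5.22

The minimum enclosing circle is determined by three boundary points: R, T, U.
Their circumcentre is (0.90625, -1.21875) with r² = 27.244140625.
The farthest remaining point Q is at distance² 14.744140625 ≤ 27.244140625.
r = √(27.244140625) ≈ 5.22.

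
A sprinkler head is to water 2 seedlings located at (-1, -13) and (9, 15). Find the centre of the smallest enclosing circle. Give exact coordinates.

(4, 1)

The smallest circle enclosing two points has them as diameter endpoints.
Centre = midpoint = (4, 1); r² = |(-1, -13)−(9, 15)|²/4 = 884/4 = 221.
Centre = (4, 1).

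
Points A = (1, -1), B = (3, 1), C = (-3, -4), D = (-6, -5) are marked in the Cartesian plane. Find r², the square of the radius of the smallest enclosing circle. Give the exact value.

By Welzl's lemma the MEC is supported by two points (diametrically opposite) or three points (on a circumcircle).
The farthest pair is B–D with squared distance 117. The circle on this segment as diameter has centre (-1.5, -2) and r² = 117/4 = 29.25.
Check A: distance² to centre = 7.25 ≤ 29.25, so it lies inside.
All remaining points lie in this disk, and no smaller disk contains both endpoints, so this is the minimum enclosing circle.

29.25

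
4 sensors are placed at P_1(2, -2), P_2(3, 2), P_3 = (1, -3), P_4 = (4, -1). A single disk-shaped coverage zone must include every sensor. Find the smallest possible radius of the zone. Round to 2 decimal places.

2.69

By Welzl's lemma the MEC is supported by two points (diametrically opposite) or three points (on a circumcircle).
The farthest pair is P_2–P_3 with squared distance 29. The circle on this segment as diameter has centre (2, -0.5) and r² = 29/4 = 7.25.
Check P_1: distance² to centre = 2.25 ≤ 7.25, so it lies inside.
All remaining points lie in this disk, and no smaller disk contains both endpoints, so this is the minimum enclosing circle.
r = √(7.25) ≈ 2.69.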